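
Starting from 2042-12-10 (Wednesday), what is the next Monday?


Current: Wednesday
Target: Monday
Days ahead: 5

Next Monday: 2042-12-15


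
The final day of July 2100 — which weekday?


July 2100 has 31 days
Anchor: Jan 1, 2100. With p = 2100 - 1 = 2099: (p + p//4 - p//100 + p//400) mod 7 = (2099 + 524 - 20 + 5) mod 7 = 2608 mod 7 = 4 -> Friday (Mon=0 ... Sun=6)
Days before July (Jan-Jun): 181; July 1 index = (4 + 181) mod 7 = 3 -> Thursday
Last day offset: 31 - 1 = 30 days
Weekday index = (3 + 30) mod 7 = 5

Saturday, July 31


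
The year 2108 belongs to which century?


Century = (year - 1) // 100 + 1
= (2108 - 1) // 100 + 1
= 2107 // 100 + 1
= 21 + 1

22nd century


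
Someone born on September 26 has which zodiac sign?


Date: September 26
Conventional tropical zodiac dates: Libra from September 23 onward; Scorpio starts October 23
September 26 falls within the Libra range

Libra


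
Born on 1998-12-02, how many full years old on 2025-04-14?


Birth: 1998-12-02
Reference: 2025-04-14
Year difference: 2025 - 1998 = 27
Birthday not yet reached in 2025, subtract 1

26 years old


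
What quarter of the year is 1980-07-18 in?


Month: July (month 7)
Q1: Jan-Mar, Q2: Apr-Jun, Q3: Jul-Sep, Q4: Oct-Dec

Q3


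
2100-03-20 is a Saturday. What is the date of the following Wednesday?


Current: Saturday
Target: Wednesday
Days ahead: 4

Next Wednesday: 2100-03-24


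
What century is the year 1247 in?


Century = (year - 1) // 100 + 1
= (1247 - 1) // 100 + 1
= 1246 // 100 + 1
= 12 + 1

13th century


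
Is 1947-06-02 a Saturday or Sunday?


Anchor: Jan 1, 1947. With p = 1947 - 1 = 1946: (p + p//4 - p//100 + p//400) mod 7 = (1946 + 486 - 19 + 4) mod 7 = 2417 mod 7 = 2 -> Wednesday (Mon=0 ... Sun=6)
Day of year: 153; offset = 152
Weekday index = (2 + 152) mod 7 = 0 -> Monday
Weekend days: Saturday, Sunday

No


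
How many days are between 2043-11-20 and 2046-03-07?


From 2043-11-20 to 2046-03-07
2043-11-20: days before November = 31 + 28 + 31 + 30 + 31 + 30 + 31 + 31 + 30 + 31 = 304 (2043 is not a leap year); day of year = 304 + 20 = 324
2046-03-07: days before March = 31 + 28 = 59 (2046 is not a leap year); day of year = 59 + 7 = 66
Rest of 2043: 365 - 324 = 41
Full years 2044 (366), 2045 (365): 731
Total = 41 + 731 + 66 = 838

838 days


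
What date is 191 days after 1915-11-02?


Start: 1915-11-02, add 191 days
November 1915 has 30 days: 30 - 2 = 28 days to November 30 -> 163 left
December 1915 has 31 days -> 132 left
January 1916 has 31 days -> 101 left
February 1916 has 29 days -> 72 left
March 1916 has 31 days -> 41 left
April 1916 has 30 days -> 11 left
May 1916: 11 <= 31 -> lands on May 11

Result: 1916-05-11


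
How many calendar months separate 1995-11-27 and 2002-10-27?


From November 1995 to October 2002
7 years * 12 = 84 months, minus 1 month = 83

83 months


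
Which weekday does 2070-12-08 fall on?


Date: December 8, 2070
Anchor: Jan 1, 2070. With p = 2070 - 1 = 2069: (p + p//4 - p//100 + p//400) mod 7 = (2069 + 517 - 20 + 5) mod 7 = 2571 mod 7 = 2 -> Wednesday (Mon=0 ... Sun=6)
Days before December (Jan-Nov): 334; offset = 334 + 8 - 1 = 341
Weekday index = (2 + 341) mod 7 = 0

Day of the week: Monday


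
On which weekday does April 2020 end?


April 2020 has 30 days
Anchor: Jan 1, 2020. With p = 2020 - 1 = 2019: (p + p//4 - p//100 + p//400) mod 7 = (2019 + 504 - 20 + 5) mod 7 = 2508 mod 7 = 2 -> Wednesday (Mon=0 ... Sun=6)
Days before April (Jan-Mar): 91; April 1 index = (2 + 91) mod 7 = 2 -> Wednesday
Last day offset: 30 - 1 = 29 days
Weekday index = (2 + 29) mod 7 = 3

Thursday, April 30


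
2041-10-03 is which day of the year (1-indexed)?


Date: October 3, 2041
Days in months 1 through 9: 273
Plus 3 days in October

Day of year: 276


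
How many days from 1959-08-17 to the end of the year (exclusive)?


Day of year: 229 of 365
Remaining = 365 - 229

136 days


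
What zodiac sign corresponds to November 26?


Date: November 26
Conventional tropical zodiac dates: Sagittarius from November 22 onward; Capricorn starts December 22
November 26 falls within the Sagittarius range

Sagittarius


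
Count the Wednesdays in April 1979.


April 1979 has 30 days
Anchor: Jan 1, 1979. With p = 1979 - 1 = 1978: (p + p//4 - p//100 + p//400) mod 7 = (1978 + 494 - 19 + 4) mod 7 = 2457 mod 7 = 0 -> Monday (Mon=0 ... Sun=6)
Days before April (Jan-Mar): 90; April 1 index = (0 + 90) mod 7 = 6 -> Sunday
First Wednesday is April 4
Wednesdays: 4, 11, 18, 25

4 Wednesdays


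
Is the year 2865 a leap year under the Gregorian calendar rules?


Gregorian leap year rule: divisible by 4, but not by 100, unless also by 400.
2865 is not divisible by 4 -> not a leap year

No


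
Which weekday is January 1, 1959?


Target: January 1, 1959
Anchor: Jan 1, 1959. With p = 1959 - 1 = 1958: (p + p//4 - p//100 + p//400) mod 7 = (1958 + 489 - 19 + 4) mod 7 = 2432 mod 7 = 3 -> Thursday (Mon=0 ... Sun=6)
Offset from anchor: 0 days
Weekday index = (3 + 0) mod 7 = 3

Thursday


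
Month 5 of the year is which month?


Month 5 of 12

May


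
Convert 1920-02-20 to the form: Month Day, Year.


ISO 1920-02-20 parses as year=1920, month=02, day=20
Month 2 -> February

February 20, 1920


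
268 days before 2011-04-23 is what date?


Start: 2011-04-23, subtract 268 days
Back 23 days from April 23 reaches March 31, 2011 -> 245 left
March 2011 has 31 days -> back to February 28, 2011 -> 214 left
February 2011 has 28 days -> back to January 31, 2011 -> 186 left
January 2011 has 31 days -> back to December 31, 2010 -> 155 left
December 2010 has 31 days -> back to November 30, 2010 -> 124 left
November 2010 has 30 days -> back to October 31, 2010 -> 94 left
October 2010 has 31 days -> back to September 30, 2010 -> 63 left
September 2010 has 30 days -> back to August 31, 2010 -> 33 left
August 2010 has 31 days -> back to July 31, 2010 -> 2 left
July 2010: 31 - 2 = 29 -> lands on July 29

Result: 2010-07-29


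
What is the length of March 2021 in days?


March 2021

31 days


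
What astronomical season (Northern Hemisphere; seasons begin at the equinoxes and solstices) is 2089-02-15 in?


Date: February 15
Astronomical Winter (approx.; exact equinox/solstice day varies by year): December 21 to March 19
February 15 falls within the Winter window

Winter


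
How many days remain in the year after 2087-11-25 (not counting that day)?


Day of year: 329 of 365
Remaining = 365 - 329

36 days


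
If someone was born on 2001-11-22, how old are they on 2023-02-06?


Birth: 2001-11-22
Reference: 2023-02-06
Year difference: 2023 - 2001 = 22
Birthday not yet reached in 2023, subtract 1

21 years old


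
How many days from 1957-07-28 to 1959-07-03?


From 1957-07-28 to 1959-07-03
1957-07-28: days before July = 31 + 28 + 31 + 30 + 31 + 30 = 181 (1957 is not a leap year); day of year = 181 + 28 = 209
1959-07-03: days before July = 31 + 28 + 31 + 30 + 31 + 30 = 181 (1959 is not a leap year); day of year = 181 + 3 = 184
Rest of 1957: 365 - 209 = 156
Full years 1958 (365): 365
Total = 156 + 365 + 184 = 705

705 days


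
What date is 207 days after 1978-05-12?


Start: 1978-05-12, add 207 days
May 1978 has 31 days: 31 - 12 = 19 days to May 31 -> 188 left
June 1978 has 30 days -> 158 left
July 1978 has 31 days -> 127 left
August 1978 has 31 days -> 96 left
September 1978 has 30 days -> 66 left
October 1978 has 31 days -> 35 left
November 1978 has 30 days -> 5 left
December 1978: 5 <= 31 -> lands on December 5

Result: 1978-12-05


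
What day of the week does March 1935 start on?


Target: March 1, 1935
Anchor: Jan 1, 1935. With p = 1935 - 1 = 1934: (p + p//4 - p//100 + p//400) mod 7 = (1934 + 483 - 19 + 4) mod 7 = 2402 mod 7 = 1 -> Tuesday (Mon=0 ... Sun=6)
Days before March (Jan-Feb): 59 days
Weekday index = (1 + 59) mod 7 = 4

Friday


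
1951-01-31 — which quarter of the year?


Month: January (month 1)
Q1: Jan-Mar, Q2: Apr-Jun, Q3: Jul-Sep, Q4: Oct-Dec

Q1


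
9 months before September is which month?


September is month 9
9 - 9 = 0; wrap: 0 + 12 = 12

December


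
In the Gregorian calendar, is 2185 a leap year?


Gregorian leap year rule: divisible by 4, but not by 100, unless also by 400.
2185 is not divisible by 4 -> not a leap year

No


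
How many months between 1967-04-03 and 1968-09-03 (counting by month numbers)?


From April 1967 to September 1968
1 year * 12 = 12 months, plus 5 months = 17

17 months


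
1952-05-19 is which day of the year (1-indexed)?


Date: May 19, 1952
Days in months 1 through 4: 121
Plus 19 days in May

Day of year: 140


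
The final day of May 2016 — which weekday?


May 2016 has 31 days
Anchor: Jan 1, 2016. With p = 2016 - 1 = 2015: (p + p//4 - p//100 + p//400) mod 7 = (2015 + 503 - 20 + 5) mod 7 = 2503 mod 7 = 4 -> Friday (Mon=0 ... Sun=6)
Days before May (Jan-Apr): 121; May 1 index = (4 + 121) mod 7 = 6 -> Sunday
Last day offset: 31 - 1 = 30 days
Weekday index = (6 + 30) mod 7 = 1

Tuesday, May 31


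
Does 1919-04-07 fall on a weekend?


Anchor: Jan 1, 1919. With p = 1919 - 1 = 1918: (p + p//4 - p//100 + p//400) mod 7 = (1918 + 479 - 19 + 4) mod 7 = 2382 mod 7 = 2 -> Wednesday (Mon=0 ... Sun=6)
Day of year: 97; offset = 96
Weekday index = (2 + 96) mod 7 = 0 -> Monday
Weekend days: Saturday, Sunday

No


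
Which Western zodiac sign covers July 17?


Date: July 17
Conventional tropical zodiac dates: Cancer from June 21 onward; Leo starts July 23
July 17 falls within the Cancer range

Cancer


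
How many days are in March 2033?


March 2033

31 days


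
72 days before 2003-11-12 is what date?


Start: 2003-11-12, subtract 72 days
Back 12 days from November 12 reaches October 31, 2003 -> 60 left
October 2003 has 31 days -> back to September 30, 2003 -> 29 left
September 2003: 30 - 29 = 1 -> lands on September 1

Result: 2003-09-01


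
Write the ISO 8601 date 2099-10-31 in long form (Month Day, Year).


ISO 2099-10-31 parses as year=2099, month=10, day=31
Month 10 -> October

October 31, 2099


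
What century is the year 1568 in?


Century = (year - 1) // 100 + 1
= (1568 - 1) // 100 + 1
= 1567 // 100 + 1
= 15 + 1

16th century


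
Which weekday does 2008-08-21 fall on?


Date: August 21, 2008
Anchor: Jan 1, 2008. With p = 2008 - 1 = 2007: (p + p//4 - p//100 + p//400) mod 7 = (2007 + 501 - 20 + 5) mod 7 = 2493 mod 7 = 1 -> Tuesday (Mon=0 ... Sun=6)
Days before August (Jan-Jul): 213; offset = 213 + 21 - 1 = 233
Weekday index = (1 + 233) mod 7 = 3

Day of the week: Thursday


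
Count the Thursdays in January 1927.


January 1927 has 31 days
Anchor: Jan 1, 1927. With p = 1927 - 1 = 1926: (p + p//4 - p//100 + p//400) mod 7 = (1926 + 481 - 19 + 4) mod 7 = 2392 mod 7 = 5 -> Saturday (Mon=0 ... Sun=6)
January 1 is the anchor itself -> Saturday
First Thursday is January 6
Thursdays: 6, 13, 20, 27

4 Thursdays


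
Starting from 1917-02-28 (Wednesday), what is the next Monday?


Current: Wednesday
Target: Monday
Days ahead: 5

Next Monday: 1917-03-05


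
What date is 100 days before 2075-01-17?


Start: 2075-01-17, subtract 100 days
Back 17 days from January 17 reaches December 31, 2074 -> 83 left
December 2074 has 31 days -> back to November 30, 2074 -> 52 left
November 2074 has 30 days -> back to October 31, 2074 -> 22 left
October 2074: 31 - 22 = 9 -> lands on October 9

Result: 2074-10-09


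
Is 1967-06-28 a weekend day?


Anchor: Jan 1, 1967. With p = 1967 - 1 = 1966: (p + p//4 - p//100 + p//400) mod 7 = (1966 + 491 - 19 + 4) mod 7 = 2442 mod 7 = 6 -> Sunday (Mon=0 ... Sun=6)
Day of year: 179; offset = 178
Weekday index = (6 + 178) mod 7 = 2 -> Wednesday
Weekend days: Saturday, Sunday

No


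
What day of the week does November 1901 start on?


Target: November 1, 1901
Anchor: Jan 1, 1901. With p = 1901 - 1 = 1900: (p + p//4 - p//100 + p//400) mod 7 = (1900 + 475 - 19 + 4) mod 7 = 2360 mod 7 = 1 -> Tuesday (Mon=0 ... Sun=6)
Days before November (Jan-Oct): 304 days
Weekday index = (1 + 304) mod 7 = 4

Friday


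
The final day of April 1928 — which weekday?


April 1928 has 30 days
Anchor: Jan 1, 1928. With p = 1928 - 1 = 1927: (p + p//4 - p//100 + p//400) mod 7 = (1927 + 481 - 19 + 4) mod 7 = 2393 mod 7 = 6 -> Sunday (Mon=0 ... Sun=6)
Days before April (Jan-Mar): 91; April 1 index = (6 + 91) mod 7 = 6 -> Sunday
Last day offset: 30 - 1 = 29 days
Weekday index = (6 + 29) mod 7 = 0

Monday, April 30


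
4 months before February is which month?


February is month 2
2 - 4 = -2; wrap: -2 + 12 = 10

October


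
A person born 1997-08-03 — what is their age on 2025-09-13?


Birth: 1997-08-03
Reference: 2025-09-13
Year difference: 2025 - 1997 = 28

28 years old


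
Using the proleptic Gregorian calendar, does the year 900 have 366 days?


Gregorian leap year rule: divisible by 4, but not by 100, unless also by 400.
900 is divisible by 100 but not 400 -> not a leap year

No


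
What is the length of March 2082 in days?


March 2082

31 days


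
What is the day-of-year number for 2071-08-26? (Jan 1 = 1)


Date: August 26, 2071
Days in months 1 through 7: 212
Plus 26 days in August

Day of year: 238


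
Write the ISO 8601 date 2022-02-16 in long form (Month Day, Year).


ISO 2022-02-16 parses as year=2022, month=02, day=16
Month 2 -> February

February 16, 2022


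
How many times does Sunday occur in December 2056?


December 2056 has 31 days
Anchor: Jan 1, 2056. With p = 2056 - 1 = 2055: (p + p//4 - p//100 + p//400) mod 7 = (2055 + 513 - 20 + 5) mod 7 = 2553 mod 7 = 5 -> Saturday (Mon=0 ... Sun=6)
Days before December (Jan-Nov): 335; December 1 index = (5 + 335) mod 7 = 4 -> Friday
First Sunday is December 3
Sundays: 3, 10, 17, 24, 31

5 Sundays


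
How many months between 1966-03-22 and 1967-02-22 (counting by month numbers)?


From March 1966 to February 1967
1 year * 12 = 12 months, minus 1 month = 11

11 months


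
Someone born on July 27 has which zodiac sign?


Date: July 27
Conventional tropical zodiac dates: Leo from July 23 onward; Virgo starts August 23
July 27 falls within the Leo range

Leo


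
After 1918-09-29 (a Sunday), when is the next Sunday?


Current: Sunday
Target: Sunday
Days ahead: 7

Next Sunday: 1918-10-06


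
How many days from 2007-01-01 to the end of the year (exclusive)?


Day of year: 1 of 365
Remaining = 365 - 1

364 days


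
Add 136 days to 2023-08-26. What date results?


Start: 2023-08-26, add 136 days
August 2023 has 31 days: 31 - 26 = 5 days to August 31 -> 131 left
September 2023 has 30 days -> 101 left
October 2023 has 31 days -> 70 left
November 2023 has 30 days -> 40 left
December 2023 has 31 days -> 9 left
January 2024: 9 <= 31 -> lands on January 9

Result: 2024-01-09


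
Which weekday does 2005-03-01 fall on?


Date: March 1, 2005
Anchor: Jan 1, 2005. With p = 2005 - 1 = 2004: (p + p//4 - p//100 + p//400) mod 7 = (2004 + 501 - 20 + 5) mod 7 = 2490 mod 7 = 5 -> Saturday (Mon=0 ... Sun=6)
Days before March (Jan-Feb): 59; offset = 59 + 1 - 1 = 59
Weekday index = (5 + 59) mod 7 = 1

Day of the week: Tuesday


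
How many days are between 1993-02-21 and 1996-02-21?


From 1993-02-21 to 1996-02-21
1993-02-21: days before February = 31; day of year = 31 + 21 = 52
1996-02-21: days before February = 31; day of year = 31 + 21 = 52
Rest of 1993: 365 - 52 = 313
Full years 1994 (365), 1995 (365): 730
Total = 313 + 730 + 52 = 1095

1095 days


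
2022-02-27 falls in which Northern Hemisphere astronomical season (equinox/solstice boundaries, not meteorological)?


Date: February 27
Astronomical Winter (approx.; exact equinox/solstice day varies by year): December 21 to March 19
February 27 falls within the Winter window

Winter


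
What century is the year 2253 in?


Century = (year - 1) // 100 + 1
= (2253 - 1) // 100 + 1
= 2252 // 100 + 1
= 22 + 1

23rd century


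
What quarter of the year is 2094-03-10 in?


Month: March (month 3)
Q1: Jan-Mar, Q2: Apr-Jun, Q3: Jul-Sep, Q4: Oct-Dec

Q1


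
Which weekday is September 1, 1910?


Target: September 1, 1910
Anchor: Jan 1, 1910. With p = 1910 - 1 = 1909: (p + p//4 - p//100 + p//400) mod 7 = (1909 + 477 - 19 + 4) mod 7 = 2371 mod 7 = 5 -> Saturday (Mon=0 ... Sun=6)
Days before September (Jan-Aug): 243 days
Weekday index = (5 + 243) mod 7 = 3

Thursday


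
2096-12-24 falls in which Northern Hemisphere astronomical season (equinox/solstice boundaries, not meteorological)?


Date: December 24
Astronomical Winter (approx.; exact equinox/solstice day varies by year): December 21 to March 19
December 24 falls within the Winter window

Winter


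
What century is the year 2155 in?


Century = (year - 1) // 100 + 1
= (2155 - 1) // 100 + 1
= 2154 // 100 + 1
= 21 + 1

22nd century


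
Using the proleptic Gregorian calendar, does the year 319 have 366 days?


Gregorian leap year rule: divisible by 4, but not by 100, unless also by 400.
319 is not divisible by 4 -> not a leap year

No


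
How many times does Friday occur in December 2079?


December 2079 has 31 days
Anchor: Jan 1, 2079. With p = 2079 - 1 = 2078: (p + p//4 - p//100 + p//400) mod 7 = (2078 + 519 - 20 + 5) mod 7 = 2582 mod 7 = 6 -> Sunday (Mon=0 ... Sun=6)
Days before December (Jan-Nov): 334; December 1 index = (6 + 334) mod 7 = 4 -> Friday
First Friday is December 1
Fridays: 1, 8, 15, 22, 29

5 Fridays


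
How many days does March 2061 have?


March 2061

31 days


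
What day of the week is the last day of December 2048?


December 2048 has 31 days
Anchor: Jan 1, 2048. With p = 2048 - 1 = 2047: (p + p//4 - p//100 + p//400) mod 7 = (2047 + 511 - 20 + 5) mod 7 = 2543 mod 7 = 2 -> Wednesday (Mon=0 ... Sun=6)
Days before December (Jan-Nov): 335; December 1 index = (2 + 335) mod 7 = 1 -> Tuesday
Last day offset: 31 - 1 = 30 days
Weekday index = (1 + 30) mod 7 = 3

Thursday, December 31


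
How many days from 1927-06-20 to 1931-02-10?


From 1927-06-20 to 1931-02-10
1927-06-20: days before June = 31 + 28 + 31 + 30 + 31 = 151 (1927 is not a leap year); day of year = 151 + 20 = 171
1931-02-10: days before February = 31; day of year = 31 + 10 = 41
Rest of 1927: 365 - 171 = 194
Full years 1928 (366), 1929 (365), 1930 (365): 1096
Total = 194 + 1096 + 41 = 1331

1331 days


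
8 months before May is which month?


May is month 5
5 - 8 = -3; wrap: -3 + 12 = 9

September


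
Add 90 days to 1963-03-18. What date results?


Start: 1963-03-18, add 90 days
March 1963 has 31 days: 31 - 18 = 13 days to March 31 -> 77 left
April 1963 has 30 days -> 47 left
May 1963 has 31 days -> 16 left
June 1963: 16 <= 30 -> lands on June 16

Result: 1963-06-16


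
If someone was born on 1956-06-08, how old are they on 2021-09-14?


Birth: 1956-06-08
Reference: 2021-09-14
Year difference: 2021 - 1956 = 65

65 years old


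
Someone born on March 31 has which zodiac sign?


Date: March 31
Conventional tropical zodiac dates: Aries from March 21 onward; Taurus starts April 20
March 31 falls within the Aries range

Aries


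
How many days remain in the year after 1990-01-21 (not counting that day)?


Day of year: 21 of 365
Remaining = 365 - 21

344 days


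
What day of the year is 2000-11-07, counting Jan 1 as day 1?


Date: November 7, 2000
Days in months 1 through 10: 305
Plus 7 days in November

Day of year: 312


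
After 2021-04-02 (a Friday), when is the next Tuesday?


Current: Friday
Target: Tuesday
Days ahead: 4

Next Tuesday: 2021-04-06


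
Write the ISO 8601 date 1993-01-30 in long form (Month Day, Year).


ISO 1993-01-30 parses as year=1993, month=01, day=30
Month 1 -> January

January 30, 1993


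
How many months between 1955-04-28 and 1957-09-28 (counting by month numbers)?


From April 1955 to September 1957
2 years * 12 = 24 months, plus 5 months = 29

29 months


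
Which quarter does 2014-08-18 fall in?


Month: August (month 8)
Q1: Jan-Mar, Q2: Apr-Jun, Q3: Jul-Sep, Q4: Oct-Dec

Q3


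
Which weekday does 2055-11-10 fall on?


Date: November 10, 2055
Anchor: Jan 1, 2055. With p = 2055 - 1 = 2054: (p + p//4 - p//100 + p//400) mod 7 = (2054 + 513 - 20 + 5) mod 7 = 2552 mod 7 = 4 -> Friday (Mon=0 ... Sun=6)
Days before November (Jan-Oct): 304; offset = 304 + 10 - 1 = 313
Weekday index = (4 + 313) mod 7 = 2

Day of the week: Wednesday


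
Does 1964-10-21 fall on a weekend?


Anchor: Jan 1, 1964. With p = 1964 - 1 = 1963: (p + p//4 - p//100 + p//400) mod 7 = (1963 + 490 - 19 + 4) mod 7 = 2438 mod 7 = 2 -> Wednesday (Mon=0 ... Sun=6)
Day of year: 295; offset = 294
Weekday index = (2 + 294) mod 7 = 2 -> Wednesday
Weekend days: Saturday, Sunday

No


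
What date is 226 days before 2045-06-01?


Start: 2045-06-01, subtract 226 days
Back 1 day from June 1 reaches May 31, 2045 -> 225 left
May 2045 has 31 days -> back to April 30, 2045 -> 194 left
April 2045 has 30 days -> back to March 31, 2045 -> 164 left
March 2045 has 31 days -> back to February 28, 2045 -> 133 left
February 2045 has 28 days -> back to January 31, 2045 -> 105 left
January 2045 has 31 days -> back to December 31, 2044 -> 74 left
December 2044 has 31 days -> back to November 30, 2044 -> 43 left
November 2044 has 30 days -> back to October 31, 2044 -> 13 left
October 2044: 31 - 13 = 18 -> lands on October 18

Result: 2044-10-18


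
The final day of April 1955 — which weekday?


April 1955 has 30 days
Anchor: Jan 1, 1955. With p = 1955 - 1 = 1954: (p + p//4 - p//100 + p//400) mod 7 = (1954 + 488 - 19 + 4) mod 7 = 2427 mod 7 = 5 -> Saturday (Mon=0 ... Sun=6)
Days before April (Jan-Mar): 90; April 1 index = (5 + 90) mod 7 = 4 -> Friday
Last day offset: 30 - 1 = 29 days
Weekday index = (4 + 29) mod 7 = 5

Saturday, April 30


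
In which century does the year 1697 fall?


Century = (year - 1) // 100 + 1
= (1697 - 1) // 100 + 1
= 1696 // 100 + 1
= 16 + 1

17th century


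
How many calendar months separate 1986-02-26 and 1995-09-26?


From February 1986 to September 1995
9 years * 12 = 108 months, plus 7 months = 115

115 months


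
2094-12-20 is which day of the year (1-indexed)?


Date: December 20, 2094
Days in months 1 through 11: 334
Plus 20 days in December

Day of year: 354


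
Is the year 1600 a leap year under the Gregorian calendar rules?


Gregorian leap year rule: divisible by 4, but not by 100, unless also by 400.
1600 is divisible by 400 -> leap year

Yes


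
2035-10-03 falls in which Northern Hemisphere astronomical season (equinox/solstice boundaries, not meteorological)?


Date: October 3
Astronomical Autumn (approx.; exact equinox/solstice day varies by year): September 22 to December 20
October 3 falls within the Autumn window

Autumn


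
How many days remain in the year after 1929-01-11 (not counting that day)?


Day of year: 11 of 365
Remaining = 365 - 11

354 days


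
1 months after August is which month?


August is month 8
8 + 1 = 9

September


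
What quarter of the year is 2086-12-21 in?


Month: December (month 12)
Q1: Jan-Mar, Q2: Apr-Jun, Q3: Jul-Sep, Q4: Oct-Dec

Q4


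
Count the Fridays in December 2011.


December 2011 has 31 days
Anchor: Jan 1, 2011. With p = 2011 - 1 = 2010: (p + p//4 - p//100 + p//400) mod 7 = (2010 + 502 - 20 + 5) mod 7 = 2497 mod 7 = 5 -> Saturday (Mon=0 ... Sun=6)
Days before December (Jan-Nov): 334; December 1 index = (5 + 334) mod 7 = 3 -> Thursday
First Friday is December 2
Fridays: 2, 9, 16, 23, 30

5 Fridays


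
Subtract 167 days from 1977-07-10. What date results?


Start: 1977-07-10, subtract 167 days
Back 10 days from July 10 reaches June 30, 1977 -> 157 left
June 1977 has 30 days -> back to May 31, 1977 -> 127 left
May 1977 has 31 days -> back to April 30, 1977 -> 96 left
April 1977 has 30 days -> back to March 31, 1977 -> 66 left
March 1977 has 31 days -> back to February 28, 1977 -> 35 left
February 1977 has 28 days -> back to January 31, 1977 -> 7 left
January 1977: 31 - 7 = 24 -> lands on January 24

Result: 1977-01-24


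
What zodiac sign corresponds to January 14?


Date: January 14
Conventional tropical zodiac dates: Capricorn from December 22 onward; Aquarius starts January 20
January 14 falls within the Capricorn range

Capricorn


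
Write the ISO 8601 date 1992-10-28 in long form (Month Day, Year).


ISO 1992-10-28 parses as year=1992, month=10, day=28
Month 10 -> October

October 28, 1992


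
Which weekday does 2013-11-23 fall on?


Date: November 23, 2013
Anchor: Jan 1, 2013. With p = 2013 - 1 = 2012: (p + p//4 - p//100 + p//400) mod 7 = (2012 + 503 - 20 + 5) mod 7 = 2500 mod 7 = 1 -> Tuesday (Mon=0 ... Sun=6)
Days before November (Jan-Oct): 304; offset = 304 + 23 - 1 = 326
Weekday index = (1 + 326) mod 7 = 5

Day of the week: Saturday


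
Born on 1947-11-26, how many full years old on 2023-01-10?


Birth: 1947-11-26
Reference: 2023-01-10
Year difference: 2023 - 1947 = 76
Birthday not yet reached in 2023, subtract 1

75 years old


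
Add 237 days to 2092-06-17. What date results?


Start: 2092-06-17, add 237 days
June 2092 has 30 days: 30 - 17 = 13 days to June 30 -> 224 left
July 2092 has 31 days -> 193 left
August 2092 has 31 days -> 162 left
September 2092 has 30 days -> 132 left
October 2092 has 31 days -> 101 left
November 2092 has 30 days -> 71 left
December 2092 has 31 days -> 40 left
January 2093 has 31 days -> 9 left
February 2093: 9 <= 28 -> lands on February 9

Result: 2093-02-09


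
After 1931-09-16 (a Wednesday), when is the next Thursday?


Current: Wednesday
Target: Thursday
Days ahead: 1

Next Thursday: 1931-09-17


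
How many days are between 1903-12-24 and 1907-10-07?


From 1903-12-24 to 1907-10-07
1903-12-24: days before December = 31 + 28 + 31 + 30 + 31 + 30 + 31 + 31 + 30 + 31 + 30 = 334 (1903 is not a leap year); day of year = 334 + 24 = 358
1907-10-07: days before October = 31 + 28 + 31 + 30 + 31 + 30 + 31 + 31 + 30 = 273 (1907 is not a leap year); day of year = 273 + 7 = 280
Rest of 1903: 365 - 358 = 7
Full years 1904 (366), 1905 (365), 1906 (365): 1096
Total = 7 + 1096 + 280 = 1383

1383 days


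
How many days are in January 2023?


January 2023

31 days


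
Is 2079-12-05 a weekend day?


Anchor: Jan 1, 2079. With p = 2079 - 1 = 2078: (p + p//4 - p//100 + p//400) mod 7 = (2078 + 519 - 20 + 5) mod 7 = 2582 mod 7 = 6 -> Sunday (Mon=0 ... Sun=6)
Day of year: 339; offset = 338
Weekday index = (6 + 338) mod 7 = 1 -> Tuesday
Weekend days: Saturday, Sunday

No


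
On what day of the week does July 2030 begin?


Target: July 1, 2030
Anchor: Jan 1, 2030. With p = 2030 - 1 = 2029: (p + p//4 - p//100 + p//400) mod 7 = (2029 + 507 - 20 + 5) mod 7 = 2521 mod 7 = 1 -> Tuesday (Mon=0 ... Sun=6)
Days before July (Jan-Jun): 181 days
Weekday index = (1 + 181) mod 7 = 0

Monday


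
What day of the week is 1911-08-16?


Date: August 16, 1911
Anchor: Jan 1, 1911. With p = 1911 - 1 = 1910: (p + p//4 - p//100 + p//400) mod 7 = (1910 + 477 - 19 + 4) mod 7 = 2372 mod 7 = 6 -> Sunday (Mon=0 ... Sun=6)
Days before August (Jan-Jul): 212; offset = 212 + 16 - 1 = 227
Weekday index = (6 + 227) mod 7 = 2

Day of the week: Wednesday


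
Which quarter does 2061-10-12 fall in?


Month: October (month 10)
Q1: Jan-Mar, Q2: Apr-Jun, Q3: Jul-Sep, Q4: Oct-Dec

Q4


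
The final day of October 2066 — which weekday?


October 2066 has 31 days
Anchor: Jan 1, 2066. With p = 2066 - 1 = 2065: (p + p//4 - p//100 + p//400) mod 7 = (2065 + 516 - 20 + 5) mod 7 = 2566 mod 7 = 4 -> Friday (Mon=0 ... Sun=6)
Days before October (Jan-Sep): 273; October 1 index = (4 + 273) mod 7 = 4 -> Friday
Last day offset: 31 - 1 = 30 days
Weekday index = (4 + 30) mod 7 = 6

Sunday, October 31


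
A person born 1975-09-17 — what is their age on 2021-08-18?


Birth: 1975-09-17
Reference: 2021-08-18
Year difference: 2021 - 1975 = 46
Birthday not yet reached in 2021, subtract 1

45 years old


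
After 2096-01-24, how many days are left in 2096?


Day of year: 24 of 366
Remaining = 366 - 24

342 days


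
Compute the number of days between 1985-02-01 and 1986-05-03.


From 1985-02-01 to 1986-05-03
1985-02-01: days before February = 31; day of year = 31 + 1 = 32
1986-05-03: days before May = 31 + 28 + 31 + 30 = 120 (1986 is not a leap year); day of year = 120 + 3 = 123
Rest of 1985: 365 - 32 = 333
Total = 333 + 123 = 456

456 days


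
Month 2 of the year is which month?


Month 2 of 12

February


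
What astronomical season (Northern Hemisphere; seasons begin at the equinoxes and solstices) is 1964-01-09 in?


Date: January 9
Astronomical Winter (approx.; exact equinox/solstice day varies by year): December 21 to March 19
January 9 falls within the Winter window

Winter


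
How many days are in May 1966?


May 1966

31 days


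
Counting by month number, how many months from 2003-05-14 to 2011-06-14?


From May 2003 to June 2011
8 years * 12 = 96 months, plus 1 month = 97

97 months


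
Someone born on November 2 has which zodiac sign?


Date: November 2
Conventional tropical zodiac dates: Scorpio from October 23 onward; Sagittarius starts November 22
November 2 falls within the Scorpio range

Scorpio


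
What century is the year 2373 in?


Century = (year - 1) // 100 + 1
= (2373 - 1) // 100 + 1
= 2372 // 100 + 1
= 23 + 1

24th century


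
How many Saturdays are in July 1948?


July 1948 has 31 days
Anchor: Jan 1, 1948. With p = 1948 - 1 = 1947: (p + p//4 - p//100 + p//400) mod 7 = (1947 + 486 - 19 + 4) mod 7 = 2418 mod 7 = 3 -> Thursday (Mon=0 ... Sun=6)
Days before July (Jan-Jun): 182; July 1 index = (3 + 182) mod 7 = 3 -> Thursday
First Saturday is July 3
Saturdays: 3, 10, 17, 24, 31

5 Saturdays


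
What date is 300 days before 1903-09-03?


Start: 1903-09-03, subtract 300 days
Back 3 days from September 3 reaches August 31, 1903 -> 297 left
August 1903 has 31 days -> back to July 31, 1903 -> 266 left
July 1903 has 31 days -> back to June 30, 1903 -> 235 left
June 1903 has 30 days -> back to May 31, 1903 -> 205 left
May 1903 has 31 days -> back to April 30, 1903 -> 174 left
April 1903 has 30 days -> back to March 31, 1903 -> 144 left
March 1903 has 31 days -> back to February 28, 1903 -> 113 left
February 1903 has 28 days -> back to January 31, 1903 -> 85 left
January 1903 has 31 days -> back to December 31, 1902 -> 54 left
December 1902 has 31 days -> back to November 30, 1902 -> 23 left
November 1902: 30 - 23 = 7 -> lands on November 7

Result: 1902-11-07


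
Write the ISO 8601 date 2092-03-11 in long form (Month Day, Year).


ISO 2092-03-11 parses as year=2092, month=03, day=11
Month 3 -> March

March 11, 2092


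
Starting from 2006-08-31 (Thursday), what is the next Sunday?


Current: Thursday
Target: Sunday
Days ahead: 3

Next Sunday: 2006-09-03


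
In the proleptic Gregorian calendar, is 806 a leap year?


Gregorian leap year rule: divisible by 4, but not by 100, unless also by 400.
806 is not divisible by 4 -> not a leap year

No


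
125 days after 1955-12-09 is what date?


Start: 1955-12-09, add 125 days
December 1955 has 31 days: 31 - 9 = 22 days to December 31 -> 103 left
January 1956 has 31 days -> 72 left
February 1956 has 29 days -> 43 left
March 1956 has 31 days -> 12 left
April 1956: 12 <= 30 -> lands on April 12

Result: 1956-04-12


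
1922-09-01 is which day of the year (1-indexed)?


Date: September 1, 1922
Days in months 1 through 8: 243
Plus 1 days in September

Day of year: 244


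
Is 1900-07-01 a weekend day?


Anchor: Jan 1, 1900. With p = 1900 - 1 = 1899: (p + p//4 - p//100 + p//400) mod 7 = (1899 + 474 - 18 + 4) mod 7 = 2359 mod 7 = 0 -> Monday (Mon=0 ... Sun=6)
Day of year: 182; offset = 181
Weekday index = (0 + 181) mod 7 = 6 -> Sunday
Weekend days: Saturday, Sunday

Yes


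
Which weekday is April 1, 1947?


Target: April 1, 1947
Anchor: Jan 1, 1947. With p = 1947 - 1 = 1946: (p + p//4 - p//100 + p//400) mod 7 = (1946 + 486 - 19 + 4) mod 7 = 2417 mod 7 = 2 -> Wednesday (Mon=0 ... Sun=6)
Days before April (Jan-Mar): 90 days
Weekday index = (2 + 90) mod 7 = 1

Tuesday


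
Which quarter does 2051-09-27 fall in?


Month: September (month 9)
Q1: Jan-Mar, Q2: Apr-Jun, Q3: Jul-Sep, Q4: Oct-Dec

Q3


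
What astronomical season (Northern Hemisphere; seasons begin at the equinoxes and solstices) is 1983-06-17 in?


Date: June 17
Astronomical Spring (approx.; exact equinox/solstice day varies by year): March 20 to June 20
June 17 falls within the Spring window

Spring


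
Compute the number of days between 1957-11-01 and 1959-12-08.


From 1957-11-01 to 1959-12-08
1957-11-01: days before November = 31 + 28 + 31 + 30 + 31 + 30 + 31 + 31 + 30 + 31 = 304 (1957 is not a leap year); day of year = 304 + 1 = 305
1959-12-08: days before December = 31 + 28 + 31 + 30 + 31 + 30 + 31 + 31 + 30 + 31 + 30 = 334 (1959 is not a leap year); day of year = 334 + 8 = 342
Rest of 1957: 365 - 305 = 60
Full years 1958 (365): 365
Total = 60 + 365 + 342 = 767

767 days


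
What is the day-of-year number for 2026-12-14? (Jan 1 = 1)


Date: December 14, 2026
Days in months 1 through 11: 334
Plus 14 days in December

Day of year: 348


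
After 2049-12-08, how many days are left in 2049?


Day of year: 342 of 365
Remaining = 365 - 342

23 days


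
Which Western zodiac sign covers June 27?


Date: June 27
Conventional tropical zodiac dates: Cancer from June 21 onward; Leo starts July 23
June 27 falls within the Cancer range

Cancer


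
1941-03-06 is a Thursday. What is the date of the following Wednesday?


Current: Thursday
Target: Wednesday
Days ahead: 6

Next Wednesday: 1941-03-12


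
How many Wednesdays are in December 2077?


December 2077 has 31 days
Anchor: Jan 1, 2077. With p = 2077 - 1 = 2076: (p + p//4 - p//100 + p//400) mod 7 = (2076 + 519 - 20 + 5) mod 7 = 2580 mod 7 = 4 -> Friday (Mon=0 ... Sun=6)
Days before December (Jan-Nov): 334; December 1 index = (4 + 334) mod 7 = 2 -> Wednesday
First Wednesday is December 1
Wednesdays: 1, 8, 15, 22, 29

5 Wednesdays


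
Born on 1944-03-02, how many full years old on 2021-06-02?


Birth: 1944-03-02
Reference: 2021-06-02
Year difference: 2021 - 1944 = 77

77 years old


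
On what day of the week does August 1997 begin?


Target: August 1, 1997
Anchor: Jan 1, 1997. With p = 1997 - 1 = 1996: (p + p//4 - p//100 + p//400) mod 7 = (1996 + 499 - 19 + 4) mod 7 = 2480 mod 7 = 2 -> Wednesday (Mon=0 ... Sun=6)
Days before August (Jan-Jul): 212 days
Weekday index = (2 + 212) mod 7 = 4

Friday


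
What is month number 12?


Month 12 of 12

December


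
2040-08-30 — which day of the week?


Date: August 30, 2040
Anchor: Jan 1, 2040. With p = 2040 - 1 = 2039: (p + p//4 - p//100 + p//400) mod 7 = (2039 + 509 - 20 + 5) mod 7 = 2533 mod 7 = 6 -> Sunday (Mon=0 ... Sun=6)
Days before August (Jan-Jul): 213; offset = 213 + 30 - 1 = 242
Weekday index = (6 + 242) mod 7 = 3

Day of the week: Thursday


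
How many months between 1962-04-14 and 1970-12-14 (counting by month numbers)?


From April 1962 to December 1970
8 years * 12 = 96 months, plus 8 months = 104

104 months


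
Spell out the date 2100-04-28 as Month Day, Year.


ISO 2100-04-28 parses as year=2100, month=04, day=28
Month 4 -> April

April 28, 2100


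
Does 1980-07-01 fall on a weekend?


Anchor: Jan 1, 1980. With p = 1980 - 1 = 1979: (p + p//4 - p//100 + p//400) mod 7 = (1979 + 494 - 19 + 4) mod 7 = 2458 mod 7 = 1 -> Tuesday (Mon=0 ... Sun=6)
Day of year: 183; offset = 182
Weekday index = (1 + 182) mod 7 = 1 -> Tuesday
Weekend days: Saturday, Sunday

No


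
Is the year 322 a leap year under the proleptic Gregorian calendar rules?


Gregorian leap year rule: divisible by 4, but not by 100, unless also by 400.
322 is not divisible by 4 -> not a leap year

No


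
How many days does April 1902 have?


April 1902

30 days


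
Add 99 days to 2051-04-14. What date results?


Start: 2051-04-14, add 99 days
April 2051 has 30 days: 30 - 14 = 16 days to April 30 -> 83 left
May 2051 has 31 days -> 52 left
June 2051 has 30 days -> 22 left
July 2051: 22 <= 31 -> lands on July 22

Result: 2051-07-22


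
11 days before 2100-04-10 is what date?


Start: 2100-04-10, subtract 11 days
Back 10 days from April 10 reaches March 31, 2100 -> 1 left
March 2100: 31 - 1 = 30 -> lands on March 30

Result: 2100-03-30


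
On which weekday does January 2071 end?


January 2071 has 31 days
Anchor: Jan 1, 2071. With p = 2071 - 1 = 2070: (p + p//4 - p//100 + p//400) mod 7 = (2070 + 517 - 20 + 5) mod 7 = 2572 mod 7 = 3 -> Thursday (Mon=0 ... Sun=6)
January 1 is the anchor itself -> Thursday
Last day offset: 31 - 1 = 30 days
Weekday index = (3 + 30) mod 7 = 5

Saturday, January 31


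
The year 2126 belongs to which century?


Century = (year - 1) // 100 + 1
= (2126 - 1) // 100 + 1
= 2125 // 100 + 1
= 21 + 1

22nd century


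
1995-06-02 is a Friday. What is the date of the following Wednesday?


Current: Friday
Target: Wednesday
Days ahead: 5

Next Wednesday: 1995-06-07


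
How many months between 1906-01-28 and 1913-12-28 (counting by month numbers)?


From January 1906 to December 1913
7 years * 12 = 84 months, plus 11 months = 95

95 months


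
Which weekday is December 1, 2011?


Target: December 1, 2011
Anchor: Jan 1, 2011. With p = 2011 - 1 = 2010: (p + p//4 - p//100 + p//400) mod 7 = (2010 + 502 - 20 + 5) mod 7 = 2497 mod 7 = 5 -> Saturday (Mon=0 ... Sun=6)
Days before December (Jan-Nov): 334 days
Weekday index = (5 + 334) mod 7 = 3

Thursday


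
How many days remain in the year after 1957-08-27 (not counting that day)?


Day of year: 239 of 365
Remaining = 365 - 239

126 days


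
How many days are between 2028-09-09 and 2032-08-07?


From 2028-09-09 to 2032-08-07
2028-09-09: days before September = 31 + 29 + 31 + 30 + 31 + 30 + 31 + 31 = 244 (2028 is a leap year); day of year = 244 + 9 = 253
2032-08-07: days before August = 31 + 29 + 31 + 30 + 31 + 30 + 31 = 213 (2032 is a leap year); day of year = 213 + 7 = 220
Rest of 2028: 366 - 253 = 113
Full years 2029 (365), 2030 (365), 2031 (365): 1095
Total = 113 + 1095 + 220 = 1428

1428 days


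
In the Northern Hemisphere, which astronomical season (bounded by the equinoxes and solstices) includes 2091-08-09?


Date: August 9
Astronomical Summer (approx.; exact equinox/solstice day varies by year): June 21 to September 21
August 9 falls within the Summer window

Summer


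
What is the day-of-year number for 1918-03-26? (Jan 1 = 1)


Date: March 26, 1918
Days in months 1 through 2: 59
Plus 26 days in March

Day of year: 85


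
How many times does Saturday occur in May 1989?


May 1989 has 31 days
Anchor: Jan 1, 1989. With p = 1989 - 1 = 1988: (p + p//4 - p//100 + p//400) mod 7 = (1988 + 497 - 19 + 4) mod 7 = 2470 mod 7 = 6 -> Sunday (Mon=0 ... Sun=6)
Days before May (Jan-Apr): 120; May 1 index = (6 + 120) mod 7 = 0 -> Monday
First Saturday is May 6
Saturdays: 6, 13, 20, 27

4 Saturdays


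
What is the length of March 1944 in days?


March 1944

31 days


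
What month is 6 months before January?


January is month 1
1 - 6 = -5; wrap: -5 + 12 = 7

July


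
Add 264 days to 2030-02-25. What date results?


Start: 2030-02-25, add 264 days
February 2030 has 28 days: 28 - 25 = 3 days to February 28 -> 261 left
March 2030 has 31 days -> 230 left
April 2030 has 30 days -> 200 left
May 2030 has 31 days -> 169 left
June 2030 has 30 days -> 139 left
July 2030 has 31 days -> 108 left
August 2030 has 31 days -> 77 left
September 2030 has 30 days -> 47 left
October 2030 has 31 days -> 16 left
November 2030: 16 <= 30 -> lands on November 16

Result: 2030-11-16
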